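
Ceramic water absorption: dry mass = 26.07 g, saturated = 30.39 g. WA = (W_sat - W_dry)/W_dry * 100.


WA = (30.39 - 26.07) / 26.07 * 100 = 16.57%

16.57


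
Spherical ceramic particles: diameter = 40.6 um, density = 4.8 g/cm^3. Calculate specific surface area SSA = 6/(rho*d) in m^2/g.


SSA = 6 / (4.8 * 40.6) = 0.031 m^2/g

0.031


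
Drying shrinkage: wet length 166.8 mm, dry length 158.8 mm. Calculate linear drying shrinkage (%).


DS = (166.8 - 158.8) / 166.8 * 100 = 4.8%

4.8


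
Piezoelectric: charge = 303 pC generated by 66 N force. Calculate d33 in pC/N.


d33 = 303 / 66 = 4.6 pC/N

4.6


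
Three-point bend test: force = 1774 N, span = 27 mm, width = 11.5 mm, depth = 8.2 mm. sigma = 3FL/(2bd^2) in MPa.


sigma = 3*1774*27/(2*11.5*8.2^2) = 92.9 MPa

92.9


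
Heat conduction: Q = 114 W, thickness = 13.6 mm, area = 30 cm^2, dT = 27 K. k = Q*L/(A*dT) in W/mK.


k = 114*13.6/1000/(30/10000*27) = 19.14 W/mK

19.14


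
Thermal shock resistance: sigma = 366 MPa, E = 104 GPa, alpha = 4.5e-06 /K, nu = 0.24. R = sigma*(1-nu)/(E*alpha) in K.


R = 366*(1-0.24)/(104*1000*4.5e-06) = 594 K

594


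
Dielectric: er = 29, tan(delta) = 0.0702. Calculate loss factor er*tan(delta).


Loss = 29 * 0.0702 = 2.036

2.036


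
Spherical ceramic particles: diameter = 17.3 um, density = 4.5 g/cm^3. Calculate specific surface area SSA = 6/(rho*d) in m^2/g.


SSA = 6 / (4.5 * 17.3) = 0.077 m^2/g

0.077


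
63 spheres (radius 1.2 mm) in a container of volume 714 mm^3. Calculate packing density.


V_sphere = 4/3*pi*1.2^3 = 7.2382 mm^3
Total V = 63*7.2382 = 456.0066 mm^3
PD = 456.0066 / 714 = 0.639

0.639


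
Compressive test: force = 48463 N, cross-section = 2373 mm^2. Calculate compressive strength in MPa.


CS = 48463 / 2373 = 20.4 MPa

20.4


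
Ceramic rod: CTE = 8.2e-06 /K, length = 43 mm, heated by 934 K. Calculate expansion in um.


dL = 8.2e-06 * 43 * 934 * 1000 = 329.328 um

329.328


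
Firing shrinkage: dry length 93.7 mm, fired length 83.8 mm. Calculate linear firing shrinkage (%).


FS = (93.7 - 83.8) / 93.7 * 100 = 10.57%

10.57


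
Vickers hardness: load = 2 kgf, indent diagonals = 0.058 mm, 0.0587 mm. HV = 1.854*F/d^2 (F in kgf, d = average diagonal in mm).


d_avg = (0.058+0.0587)/2 = 0.05835 mm
HV = 1.854*2/0.05835^2 = 1089

1089


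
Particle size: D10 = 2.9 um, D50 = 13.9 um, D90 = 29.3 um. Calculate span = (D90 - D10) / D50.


Span = (29.3 - 2.9) / 13.9 = 26.4 / 13.9 = 1.899

1.899


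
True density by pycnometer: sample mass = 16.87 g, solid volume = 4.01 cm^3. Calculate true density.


TD = 16.87 / 4.01 = 4.207 g/cm^3

4.207


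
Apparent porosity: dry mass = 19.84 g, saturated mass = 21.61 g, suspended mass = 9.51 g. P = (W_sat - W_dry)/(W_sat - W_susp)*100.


P = (21.61 - 19.84) / (21.61 - 9.51) * 100 = 1.77 / 12.1 * 100 = 14.6%

14.6


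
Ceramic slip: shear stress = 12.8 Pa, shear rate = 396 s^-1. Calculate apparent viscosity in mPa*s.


eta = tau/gamma * 1000 = 12.8/396 * 1000 = 32.3 mPa*s

32.3


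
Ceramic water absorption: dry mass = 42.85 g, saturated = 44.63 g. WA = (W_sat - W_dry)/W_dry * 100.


WA = (44.63 - 42.85) / 42.85 * 100 = 4.15%

4.15


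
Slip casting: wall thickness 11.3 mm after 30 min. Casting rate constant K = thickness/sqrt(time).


K = 11.3 / sqrt(30) = 11.3 / 5.4772 = 2.063 mm/min^0.5

2.063


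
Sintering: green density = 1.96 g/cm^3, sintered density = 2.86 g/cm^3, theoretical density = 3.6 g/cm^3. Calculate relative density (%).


Relative = 2.86 / 3.6 * 100 = 79.4%

79.4


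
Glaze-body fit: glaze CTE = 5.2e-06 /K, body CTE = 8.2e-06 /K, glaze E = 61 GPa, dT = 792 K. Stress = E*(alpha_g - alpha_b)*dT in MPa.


Stress = 61*1000*(5.2e-06 - 8.2e-06)*792 = -144.9 MPa

-144.9


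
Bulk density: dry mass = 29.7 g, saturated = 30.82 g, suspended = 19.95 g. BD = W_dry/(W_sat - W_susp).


BD = 29.7 / (30.82 - 19.95) = 29.7 / 10.87 = 2.732 g/cm^3

2.732


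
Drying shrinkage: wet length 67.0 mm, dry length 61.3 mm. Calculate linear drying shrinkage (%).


DS = (67.0 - 61.3) / 67.0 * 100 = 8.51%

8.51


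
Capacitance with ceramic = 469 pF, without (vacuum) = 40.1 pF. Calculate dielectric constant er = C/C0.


er = 469 / 40.1 = 11.7

11.7


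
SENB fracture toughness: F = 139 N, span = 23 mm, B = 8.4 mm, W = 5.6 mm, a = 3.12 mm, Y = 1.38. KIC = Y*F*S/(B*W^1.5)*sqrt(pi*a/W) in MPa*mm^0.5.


KIC = 1.38*139*23/(8.4*5.6^1.5)*sqrt(pi*3.12/5.6) = 52.43

52.43


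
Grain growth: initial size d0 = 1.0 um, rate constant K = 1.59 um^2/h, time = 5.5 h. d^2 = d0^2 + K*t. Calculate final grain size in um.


d^2 = 1.0^2 + 1.59*5.5 = 9.745
d = sqrt(9.745) = 3.12 um

3.12


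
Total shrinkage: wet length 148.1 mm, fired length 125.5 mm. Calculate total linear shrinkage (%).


TS = (148.1 - 125.5) / 148.1 * 100 = 15.26%

15.26


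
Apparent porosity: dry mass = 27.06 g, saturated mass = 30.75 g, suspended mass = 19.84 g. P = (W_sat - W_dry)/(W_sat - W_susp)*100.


P = (30.75 - 27.06) / (30.75 - 19.84) * 100 = 3.69 / 10.91 * 100 = 33.8%

33.8


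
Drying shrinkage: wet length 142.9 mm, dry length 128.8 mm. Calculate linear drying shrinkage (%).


DS = (142.9 - 128.8) / 142.9 * 100 = 9.87%

9.87


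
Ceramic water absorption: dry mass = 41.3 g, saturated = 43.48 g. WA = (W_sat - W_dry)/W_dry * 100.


WA = (43.48 - 41.3) / 41.3 * 100 = 5.28%

5.28


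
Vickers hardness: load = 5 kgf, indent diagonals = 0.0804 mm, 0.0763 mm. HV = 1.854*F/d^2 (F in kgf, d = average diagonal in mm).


d_avg = (0.0804+0.0763)/2 = 0.07835 mm
HV = 1.854*5/0.07835^2 = 1510

1510


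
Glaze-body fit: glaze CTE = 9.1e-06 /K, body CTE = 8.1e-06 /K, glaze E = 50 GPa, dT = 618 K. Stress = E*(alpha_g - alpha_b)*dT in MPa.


Stress = 50*1000*(9.1e-06 - 8.1e-06)*618 = 30.9 MPa

30.9


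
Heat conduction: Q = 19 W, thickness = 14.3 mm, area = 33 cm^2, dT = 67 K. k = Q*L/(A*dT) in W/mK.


k = 19*14.3/1000/(33/10000*67) = 1.23 W/mK

1.23


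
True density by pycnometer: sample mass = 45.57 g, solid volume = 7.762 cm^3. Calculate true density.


TD = 45.57 / 7.762 = 5.871 g/cm^3

5.871


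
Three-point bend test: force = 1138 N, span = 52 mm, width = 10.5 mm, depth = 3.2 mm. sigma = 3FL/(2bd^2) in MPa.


sigma = 3*1138*52/(2*10.5*3.2^2) = 825.6 MPa

825.6


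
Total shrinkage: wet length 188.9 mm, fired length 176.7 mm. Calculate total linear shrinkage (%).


TS = (188.9 - 176.7) / 188.9 * 100 = 6.46%

6.46


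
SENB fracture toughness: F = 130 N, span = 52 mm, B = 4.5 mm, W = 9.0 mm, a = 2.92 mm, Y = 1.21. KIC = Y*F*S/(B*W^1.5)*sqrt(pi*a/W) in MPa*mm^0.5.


KIC = 1.21*130*52/(4.5*9.0^1.5)*sqrt(pi*2.92/9.0) = 67.97

67.97


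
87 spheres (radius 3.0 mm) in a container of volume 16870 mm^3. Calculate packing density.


V_sphere = 4/3*pi*3.0^3 = 113.0973 mm^3
Total V = 87*113.0973 = 9839.4651 mm^3
PD = 9839.4651 / 16870 = 0.583

0.583


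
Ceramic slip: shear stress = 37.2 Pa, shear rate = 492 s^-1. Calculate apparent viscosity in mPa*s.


eta = tau/gamma * 1000 = 37.2/492 * 1000 = 75.6 mPa*s

75.6


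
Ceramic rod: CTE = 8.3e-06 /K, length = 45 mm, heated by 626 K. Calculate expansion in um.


dL = 8.3e-06 * 45 * 626 * 1000 = 233.811 um

233.811


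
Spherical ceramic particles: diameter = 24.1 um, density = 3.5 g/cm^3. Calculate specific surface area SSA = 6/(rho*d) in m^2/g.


SSA = 6 / (3.5 * 24.1) = 0.071 m^2/g

0.071


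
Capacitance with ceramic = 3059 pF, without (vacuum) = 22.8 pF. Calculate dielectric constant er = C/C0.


er = 3059 / 22.8 = 134.17

134.17


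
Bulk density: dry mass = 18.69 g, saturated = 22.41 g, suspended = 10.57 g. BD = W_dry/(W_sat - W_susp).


BD = 18.69 / (22.41 - 10.57) = 18.69 / 11.84 = 1.579 g/cm^3

1.579


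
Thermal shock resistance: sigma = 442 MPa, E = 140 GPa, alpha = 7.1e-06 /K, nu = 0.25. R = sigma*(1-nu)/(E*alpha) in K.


R = 442*(1-0.25)/(140*1000*7.1e-06) = 334 K

334


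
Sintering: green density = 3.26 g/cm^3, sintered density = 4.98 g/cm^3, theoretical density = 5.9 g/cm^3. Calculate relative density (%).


Relative = 4.98 / 5.9 * 100 = 84.4%

84.4


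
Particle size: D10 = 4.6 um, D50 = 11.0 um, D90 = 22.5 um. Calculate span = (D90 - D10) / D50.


Span = (22.5 - 4.6) / 11.0 = 17.9 / 11.0 = 1.627

1.627


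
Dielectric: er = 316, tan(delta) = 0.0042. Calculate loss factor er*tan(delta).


Loss = 316 * 0.0042 = 1.327

1.327


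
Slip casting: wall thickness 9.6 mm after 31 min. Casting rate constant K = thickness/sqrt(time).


K = 9.6 / sqrt(31) = 9.6 / 5.5678 = 1.724 mm/min^0.5

1.724


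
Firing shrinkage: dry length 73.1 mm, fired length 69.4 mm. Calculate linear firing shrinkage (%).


FS = (73.1 - 69.4) / 73.1 * 100 = 5.06%

5.06


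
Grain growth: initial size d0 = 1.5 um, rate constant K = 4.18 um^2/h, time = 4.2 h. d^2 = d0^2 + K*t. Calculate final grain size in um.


d^2 = 1.5^2 + 4.18*4.2 = 19.806
d = sqrt(19.806) = 4.45 um

4.45


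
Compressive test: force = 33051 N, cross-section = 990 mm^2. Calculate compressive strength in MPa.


CS = 33051 / 990 = 33.4 MPa

33.4


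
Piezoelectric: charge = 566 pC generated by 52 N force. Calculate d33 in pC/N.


d33 = 566 / 52 = 10.9 pC/N

10.9


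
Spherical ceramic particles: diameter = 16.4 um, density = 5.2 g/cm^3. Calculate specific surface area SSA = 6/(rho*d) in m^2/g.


SSA = 6 / (5.2 * 16.4) = 0.07 m^2/g

0.07


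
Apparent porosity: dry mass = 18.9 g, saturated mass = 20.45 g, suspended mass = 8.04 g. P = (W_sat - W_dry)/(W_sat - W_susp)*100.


P = (20.45 - 18.9) / (20.45 - 8.04) * 100 = 1.55 / 12.41 * 100 = 12.5%

12.5


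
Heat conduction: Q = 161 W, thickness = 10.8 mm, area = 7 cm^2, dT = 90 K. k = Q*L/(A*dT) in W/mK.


k = 161*10.8/1000/(7/10000*90) = 27.6 W/mK

27.6


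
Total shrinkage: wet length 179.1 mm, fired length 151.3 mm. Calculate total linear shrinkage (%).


TS = (179.1 - 151.3) / 179.1 * 100 = 15.52%

15.52


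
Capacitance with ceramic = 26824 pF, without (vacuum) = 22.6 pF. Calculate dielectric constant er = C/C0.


er = 26824 / 22.6 = 1186.9

1186.9


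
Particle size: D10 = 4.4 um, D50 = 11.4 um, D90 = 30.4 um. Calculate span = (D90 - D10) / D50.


Span = (30.4 - 4.4) / 11.4 = 26.0 / 11.4 = 2.281

2.281


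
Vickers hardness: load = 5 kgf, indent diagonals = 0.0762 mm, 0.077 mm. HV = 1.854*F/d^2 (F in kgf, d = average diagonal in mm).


d_avg = (0.0762+0.077)/2 = 0.0766 mm
HV = 1.854*5/0.0766^2 = 1580

1580


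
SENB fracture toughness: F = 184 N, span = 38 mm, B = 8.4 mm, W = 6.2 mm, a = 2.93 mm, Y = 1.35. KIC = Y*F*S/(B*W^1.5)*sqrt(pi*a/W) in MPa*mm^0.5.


KIC = 1.35*184*38/(8.4*6.2^1.5)*sqrt(pi*2.93/6.2) = 88.69

88.69


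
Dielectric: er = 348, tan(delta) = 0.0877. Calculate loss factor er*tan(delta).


Loss = 348 * 0.0877 = 30.52

30.52


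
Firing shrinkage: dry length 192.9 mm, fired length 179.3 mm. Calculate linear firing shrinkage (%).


FS = (192.9 - 179.3) / 192.9 * 100 = 7.05%

7.05


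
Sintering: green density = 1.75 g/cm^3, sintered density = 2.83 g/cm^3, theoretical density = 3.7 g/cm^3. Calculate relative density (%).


Relative = 2.83 / 3.7 * 100 = 76.5%

76.5


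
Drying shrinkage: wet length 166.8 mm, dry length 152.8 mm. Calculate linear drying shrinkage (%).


DS = (166.8 - 152.8) / 166.8 * 100 = 8.39%

8.39


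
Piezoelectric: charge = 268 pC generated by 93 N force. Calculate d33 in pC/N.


d33 = 268 / 93 = 2.9 pC/N

2.9


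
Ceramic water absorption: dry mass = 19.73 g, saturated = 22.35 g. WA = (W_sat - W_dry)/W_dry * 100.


WA = (22.35 - 19.73) / 19.73 * 100 = 13.28%

13.28


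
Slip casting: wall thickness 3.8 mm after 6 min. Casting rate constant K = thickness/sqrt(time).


K = 3.8 / sqrt(6) = 3.8 / 2.4495 = 1.551 mm/min^0.5

1.551


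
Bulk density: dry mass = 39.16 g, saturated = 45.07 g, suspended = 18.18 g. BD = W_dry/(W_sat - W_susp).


BD = 39.16 / (45.07 - 18.18) = 39.16 / 26.89 = 1.456 g/cm^3

1.456


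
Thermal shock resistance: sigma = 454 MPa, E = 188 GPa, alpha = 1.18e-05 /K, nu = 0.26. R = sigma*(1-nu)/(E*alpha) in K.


R = 454*(1-0.26)/(188*1000*1.18e-05) = 151 K

151


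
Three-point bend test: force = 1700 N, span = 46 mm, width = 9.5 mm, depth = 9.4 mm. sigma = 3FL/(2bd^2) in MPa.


sigma = 3*1700*46/(2*9.5*9.4^2) = 139.7 MPa

139.7


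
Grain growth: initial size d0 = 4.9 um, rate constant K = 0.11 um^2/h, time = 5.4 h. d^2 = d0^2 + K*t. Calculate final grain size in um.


d^2 = 4.9^2 + 0.11*5.4 = 24.604
d = sqrt(24.604) = 4.96 um

4.96


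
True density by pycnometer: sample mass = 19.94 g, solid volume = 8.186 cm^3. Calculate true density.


TD = 19.94 / 8.186 = 2.436 g/cm^3

2.436


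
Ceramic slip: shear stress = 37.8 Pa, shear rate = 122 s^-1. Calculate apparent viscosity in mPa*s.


eta = tau/gamma * 1000 = 37.8/122 * 1000 = 309.8 mPa*s

309.8


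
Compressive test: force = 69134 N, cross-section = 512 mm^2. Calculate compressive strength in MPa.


CS = 69134 / 512 = 135.0 MPa

135.0


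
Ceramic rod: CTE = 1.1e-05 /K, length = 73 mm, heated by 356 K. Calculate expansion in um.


dL = 1.1e-05 * 73 * 356 * 1000 = 285.868 um

285.868


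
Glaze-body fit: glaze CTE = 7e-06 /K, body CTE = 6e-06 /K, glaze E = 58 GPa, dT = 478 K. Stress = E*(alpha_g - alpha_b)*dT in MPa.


Stress = 58*1000*(7e-06 - 6e-06)*478 = 27.7 MPa

27.7


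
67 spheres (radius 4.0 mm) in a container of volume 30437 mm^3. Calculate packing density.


V_sphere = 4/3*pi*4.0^3 = 268.0826 mm^3
Total V = 67*268.0826 = 17961.5342 mm^3
PD = 17961.5342 / 30437 = 0.59

0.59


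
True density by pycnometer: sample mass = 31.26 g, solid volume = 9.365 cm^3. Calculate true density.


TD = 31.26 / 9.365 = 3.338 g/cm^3

3.338


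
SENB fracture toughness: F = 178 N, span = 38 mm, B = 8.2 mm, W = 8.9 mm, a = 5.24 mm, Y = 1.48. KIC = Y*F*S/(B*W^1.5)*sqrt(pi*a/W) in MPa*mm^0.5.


KIC = 1.48*178*38/(8.2*8.9^1.5)*sqrt(pi*5.24/8.9) = 62.53

62.53


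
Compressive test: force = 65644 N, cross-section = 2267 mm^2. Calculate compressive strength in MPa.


CS = 65644 / 2267 = 29.0 MPa

29.0


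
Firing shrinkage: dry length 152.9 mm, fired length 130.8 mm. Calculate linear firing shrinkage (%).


FS = (152.9 - 130.8) / 152.9 * 100 = 14.45%

14.45


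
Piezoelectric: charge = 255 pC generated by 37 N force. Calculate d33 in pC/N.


d33 = 255 / 37 = 6.9 pC/N

6.9


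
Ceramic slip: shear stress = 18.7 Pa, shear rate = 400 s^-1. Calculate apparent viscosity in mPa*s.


eta = tau/gamma * 1000 = 18.7/400 * 1000 = 46.8 mPa*s

46.8


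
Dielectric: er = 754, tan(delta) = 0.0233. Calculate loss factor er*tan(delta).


Loss = 754 * 0.0233 = 17.568

17.568


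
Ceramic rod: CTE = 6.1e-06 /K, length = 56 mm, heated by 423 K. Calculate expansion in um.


dL = 6.1e-06 * 56 * 423 * 1000 = 144.497 um

144.497


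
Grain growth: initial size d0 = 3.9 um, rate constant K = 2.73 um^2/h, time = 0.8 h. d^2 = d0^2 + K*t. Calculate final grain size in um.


d^2 = 3.9^2 + 2.73*0.8 = 17.394
d = sqrt(17.394) = 4.17 um

4.17


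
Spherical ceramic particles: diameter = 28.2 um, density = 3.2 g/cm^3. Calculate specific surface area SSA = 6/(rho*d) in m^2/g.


SSA = 6 / (3.2 * 28.2) = 0.066 m^2/g

0.066


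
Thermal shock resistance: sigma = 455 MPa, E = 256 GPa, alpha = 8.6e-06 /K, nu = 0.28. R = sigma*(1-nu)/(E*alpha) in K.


R = 455*(1-0.28)/(256*1000*8.6e-06) = 149 K

149


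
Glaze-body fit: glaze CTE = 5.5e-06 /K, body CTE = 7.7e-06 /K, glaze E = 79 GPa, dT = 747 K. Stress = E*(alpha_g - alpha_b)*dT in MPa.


Stress = 79*1000*(5.5e-06 - 7.7e-06)*747 = -129.8 MPa

-129.8


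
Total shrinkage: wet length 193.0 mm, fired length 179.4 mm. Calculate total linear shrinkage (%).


TS = (193.0 - 179.4) / 193.0 * 100 = 7.05%

7.05


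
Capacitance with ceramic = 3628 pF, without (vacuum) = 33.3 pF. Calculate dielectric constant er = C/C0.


er = 3628 / 33.3 = 108.95

108.95


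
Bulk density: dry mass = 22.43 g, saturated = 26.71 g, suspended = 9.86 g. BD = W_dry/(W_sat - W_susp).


BD = 22.43 / (26.71 - 9.86) = 22.43 / 16.85 = 1.331 g/cm^3

1.331


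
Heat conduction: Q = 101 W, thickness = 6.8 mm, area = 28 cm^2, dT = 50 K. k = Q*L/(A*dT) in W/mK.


k = 101*6.8/1000/(28/10000*50) = 4.91 W/mK

4.91


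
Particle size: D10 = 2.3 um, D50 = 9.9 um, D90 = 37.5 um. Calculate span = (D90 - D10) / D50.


Span = (37.5 - 2.3) / 9.9 = 35.2 / 9.9 = 3.556

3.556


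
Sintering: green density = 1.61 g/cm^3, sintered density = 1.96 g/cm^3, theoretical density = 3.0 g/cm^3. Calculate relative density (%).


Relative = 1.96 / 3.0 * 100 = 65.3%

65.3


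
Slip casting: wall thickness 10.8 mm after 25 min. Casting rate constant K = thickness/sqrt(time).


K = 10.8 / sqrt(25) = 10.8 / 5.0 = 2.16 mm/min^0.5

2.16


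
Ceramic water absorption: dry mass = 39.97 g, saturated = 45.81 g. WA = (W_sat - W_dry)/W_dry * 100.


WA = (45.81 - 39.97) / 39.97 * 100 = 14.61%

14.61


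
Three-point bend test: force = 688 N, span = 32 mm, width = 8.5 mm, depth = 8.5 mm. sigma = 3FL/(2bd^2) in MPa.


sigma = 3*688*32/(2*8.5*8.5^2) = 53.8 MPa

53.8


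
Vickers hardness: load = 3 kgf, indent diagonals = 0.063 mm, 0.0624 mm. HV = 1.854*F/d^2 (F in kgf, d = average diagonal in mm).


d_avg = (0.063+0.0624)/2 = 0.0627 mm
HV = 1.854*3/0.0627^2 = 1415

1415


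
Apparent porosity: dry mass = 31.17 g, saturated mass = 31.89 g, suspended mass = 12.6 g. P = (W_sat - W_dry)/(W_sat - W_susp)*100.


P = (31.89 - 31.17) / (31.89 - 12.6) * 100 = 0.72 / 19.29 * 100 = 3.7%

3.7


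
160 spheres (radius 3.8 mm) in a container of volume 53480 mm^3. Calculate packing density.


V_sphere = 4/3*pi*3.8^3 = 229.8473 mm^3
Total V = 160*229.8473 = 36775.568 mm^3
PD = 36775.568 / 53480 = 0.688

0.688


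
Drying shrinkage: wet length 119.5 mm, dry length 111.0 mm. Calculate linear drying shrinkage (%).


DS = (119.5 - 111.0) / 119.5 * 100 = 7.11%

7.11


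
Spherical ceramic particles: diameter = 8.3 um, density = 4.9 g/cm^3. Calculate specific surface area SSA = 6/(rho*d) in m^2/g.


SSA = 6 / (4.9 * 8.3) = 0.148 m^2/g

0.148


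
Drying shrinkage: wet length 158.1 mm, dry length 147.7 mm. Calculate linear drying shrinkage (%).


DS = (158.1 - 147.7) / 158.1 * 100 = 6.58%

6.58


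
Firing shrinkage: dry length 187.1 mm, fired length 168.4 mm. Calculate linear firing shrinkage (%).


FS = (187.1 - 168.4) / 187.1 * 100 = 9.99%

9.99


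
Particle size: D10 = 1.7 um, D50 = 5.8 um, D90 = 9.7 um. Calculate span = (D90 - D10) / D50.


Span = (9.7 - 1.7) / 5.8 = 8.0 / 5.8 = 1.379

1.379


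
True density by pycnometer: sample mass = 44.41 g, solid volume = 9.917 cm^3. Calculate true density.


TD = 44.41 / 9.917 = 4.478 g/cm^3

4.478


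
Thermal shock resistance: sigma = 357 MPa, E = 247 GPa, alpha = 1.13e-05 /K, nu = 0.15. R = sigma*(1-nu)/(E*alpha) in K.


R = 357*(1-0.15)/(247*1000*1.13e-05) = 109 K

109


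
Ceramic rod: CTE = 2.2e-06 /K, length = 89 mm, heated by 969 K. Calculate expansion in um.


dL = 2.2e-06 * 89 * 969 * 1000 = 189.73 um

189.73


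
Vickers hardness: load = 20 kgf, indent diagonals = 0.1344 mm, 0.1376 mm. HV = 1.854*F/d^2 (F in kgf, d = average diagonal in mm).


d_avg = (0.1344+0.1376)/2 = 0.136 mm
HV = 1.854*20/0.136^2 = 2005

2005


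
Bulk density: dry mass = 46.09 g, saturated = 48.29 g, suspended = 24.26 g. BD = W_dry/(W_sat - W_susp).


BD = 46.09 / (48.29 - 24.26) = 46.09 / 24.03 = 1.918 g/cm^3

1.918


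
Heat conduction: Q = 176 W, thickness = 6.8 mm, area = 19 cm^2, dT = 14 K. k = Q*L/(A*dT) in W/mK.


k = 176*6.8/1000/(19/10000*14) = 44.99 W/mK

44.99


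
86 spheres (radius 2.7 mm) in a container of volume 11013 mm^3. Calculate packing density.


V_sphere = 4/3*pi*2.7^3 = 82.448 mm^3
Total V = 86*82.448 = 7090.528 mm^3
PD = 7090.528 / 11013 = 0.644

0.644


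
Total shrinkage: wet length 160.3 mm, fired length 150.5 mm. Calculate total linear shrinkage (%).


TS = (160.3 - 150.5) / 160.3 * 100 = 6.11%

6.11


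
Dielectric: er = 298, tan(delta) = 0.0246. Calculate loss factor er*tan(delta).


Loss = 298 * 0.0246 = 7.331

7.331


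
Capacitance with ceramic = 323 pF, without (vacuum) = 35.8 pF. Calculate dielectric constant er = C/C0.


er = 323 / 35.8 = 9.02

9.02


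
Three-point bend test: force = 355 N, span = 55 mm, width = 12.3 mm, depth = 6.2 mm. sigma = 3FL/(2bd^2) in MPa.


sigma = 3*355*55/(2*12.3*6.2^2) = 61.9 MPa

61.9


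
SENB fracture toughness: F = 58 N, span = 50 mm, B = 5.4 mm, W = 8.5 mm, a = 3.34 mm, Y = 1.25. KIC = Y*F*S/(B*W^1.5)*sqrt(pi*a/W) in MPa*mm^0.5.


KIC = 1.25*58*50/(5.4*8.5^1.5)*sqrt(pi*3.34/8.5) = 30.1

30.1


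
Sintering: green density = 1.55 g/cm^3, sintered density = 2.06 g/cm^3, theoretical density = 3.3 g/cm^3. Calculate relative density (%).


Relative = 2.06 / 3.3 * 100 = 62.4%

62.4


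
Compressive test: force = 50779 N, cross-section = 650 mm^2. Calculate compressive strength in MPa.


CS = 50779 / 650 = 78.1 MPa

78.1


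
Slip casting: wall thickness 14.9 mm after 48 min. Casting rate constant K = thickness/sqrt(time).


K = 14.9 / sqrt(48) = 14.9 / 6.9282 = 2.151 mm/min^0.5

2.151


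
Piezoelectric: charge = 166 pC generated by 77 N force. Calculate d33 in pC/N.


d33 = 166 / 77 = 2.2 pC/N

2.2


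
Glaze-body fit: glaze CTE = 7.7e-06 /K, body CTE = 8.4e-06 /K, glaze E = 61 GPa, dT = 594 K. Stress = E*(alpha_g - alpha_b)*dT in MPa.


Stress = 61*1000*(7.7e-06 - 8.4e-06)*594 = -25.4 MPa

-25.4


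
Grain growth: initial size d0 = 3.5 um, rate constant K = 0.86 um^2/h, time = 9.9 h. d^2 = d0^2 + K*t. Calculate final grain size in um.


d^2 = 3.5^2 + 0.86*9.9 = 20.764
d = sqrt(20.764) = 4.56 um

4.56


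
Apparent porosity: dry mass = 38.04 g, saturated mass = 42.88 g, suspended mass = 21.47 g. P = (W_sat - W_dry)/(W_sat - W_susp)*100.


P = (42.88 - 38.04) / (42.88 - 21.47) * 100 = 4.84 / 21.41 * 100 = 22.6%

22.6


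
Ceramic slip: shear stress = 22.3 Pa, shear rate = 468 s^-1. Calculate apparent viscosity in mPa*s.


eta = tau/gamma * 1000 = 22.3/468 * 1000 = 47.6 mPa*s

47.6


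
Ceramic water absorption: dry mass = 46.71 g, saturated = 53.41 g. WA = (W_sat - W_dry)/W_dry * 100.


WA = (53.41 - 46.71) / 46.71 * 100 = 14.34%

14.34


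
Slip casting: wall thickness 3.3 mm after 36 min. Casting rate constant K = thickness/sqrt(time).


K = 3.3 / sqrt(36) = 3.3 / 6.0 = 0.55 mm/min^0.5

0.55


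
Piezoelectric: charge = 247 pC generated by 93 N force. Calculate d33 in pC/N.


d33 = 247 / 93 = 2.7 pC/N

2.7


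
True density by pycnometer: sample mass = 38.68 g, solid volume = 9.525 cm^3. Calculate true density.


TD = 38.68 / 9.525 = 4.061 g/cm^3

4.061


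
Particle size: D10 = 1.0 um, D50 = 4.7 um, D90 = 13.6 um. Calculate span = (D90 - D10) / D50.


Span = (13.6 - 1.0) / 4.7 = 12.6 / 4.7 = 2.681

2.681


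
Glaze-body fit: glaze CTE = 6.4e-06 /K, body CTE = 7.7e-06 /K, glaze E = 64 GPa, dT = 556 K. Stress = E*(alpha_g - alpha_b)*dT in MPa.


Stress = 64*1000*(6.4e-06 - 7.7e-06)*556 = -46.3 MPa

-46.3


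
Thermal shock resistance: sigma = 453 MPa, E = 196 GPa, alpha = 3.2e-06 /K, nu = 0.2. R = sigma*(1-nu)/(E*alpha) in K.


R = 453*(1-0.2)/(196*1000*3.2e-06) = 578 K

578


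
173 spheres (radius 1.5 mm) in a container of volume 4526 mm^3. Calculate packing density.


V_sphere = 4/3*pi*1.5^3 = 14.1372 mm^3
Total V = 173*14.1372 = 2445.7356 mm^3
PD = 2445.7356 / 4526 = 0.54

0.54


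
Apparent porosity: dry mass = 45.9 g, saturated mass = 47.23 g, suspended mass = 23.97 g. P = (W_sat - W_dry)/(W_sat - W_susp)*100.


P = (47.23 - 45.9) / (47.23 - 23.97) * 100 = 1.33 / 23.26 * 100 = 5.7%

5.7


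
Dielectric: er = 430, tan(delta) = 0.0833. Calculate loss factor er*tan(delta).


Loss = 430 * 0.0833 = 35.819

35.819


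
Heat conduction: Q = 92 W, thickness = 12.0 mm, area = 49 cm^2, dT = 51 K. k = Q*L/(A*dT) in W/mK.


k = 92*12.0/1000/(49/10000*51) = 4.42 W/mK

4.42


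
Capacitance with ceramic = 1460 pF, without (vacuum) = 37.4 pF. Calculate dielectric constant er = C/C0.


er = 1460 / 37.4 = 39.04

39.04


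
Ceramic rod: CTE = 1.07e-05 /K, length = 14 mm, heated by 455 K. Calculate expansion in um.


dL = 1.07e-05 * 14 * 455 * 1000 = 68.159 um

68.159


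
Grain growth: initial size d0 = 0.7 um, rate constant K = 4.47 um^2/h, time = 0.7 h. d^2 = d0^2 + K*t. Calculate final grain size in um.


d^2 = 0.7^2 + 4.47*0.7 = 3.619
d = sqrt(3.619) = 1.9 um

1.9


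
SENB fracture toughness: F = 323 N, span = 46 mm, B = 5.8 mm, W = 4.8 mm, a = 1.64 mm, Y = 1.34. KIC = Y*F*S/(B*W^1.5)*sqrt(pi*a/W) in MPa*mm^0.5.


KIC = 1.34*323*46/(5.8*4.8^1.5)*sqrt(pi*1.64/4.8) = 338.18

338.18


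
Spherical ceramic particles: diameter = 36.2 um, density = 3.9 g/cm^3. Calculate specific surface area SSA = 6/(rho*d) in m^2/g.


SSA = 6 / (3.9 * 36.2) = 0.042 m^2/g

0.042


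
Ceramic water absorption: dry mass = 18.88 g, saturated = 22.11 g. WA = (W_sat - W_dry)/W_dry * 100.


WA = (22.11 - 18.88) / 18.88 * 100 = 17.11%

17.11


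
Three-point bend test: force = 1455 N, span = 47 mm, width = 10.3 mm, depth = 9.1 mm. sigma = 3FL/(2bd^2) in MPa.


sigma = 3*1455*47/(2*10.3*9.1^2) = 120.3 MPa

120.3


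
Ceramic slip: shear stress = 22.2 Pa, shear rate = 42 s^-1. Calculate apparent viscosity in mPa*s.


eta = tau/gamma * 1000 = 22.2/42 * 1000 = 528.6 mPa*s

528.6


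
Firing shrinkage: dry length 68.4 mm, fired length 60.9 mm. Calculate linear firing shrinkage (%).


FS = (68.4 - 60.9) / 68.4 * 100 = 10.96%

10.96


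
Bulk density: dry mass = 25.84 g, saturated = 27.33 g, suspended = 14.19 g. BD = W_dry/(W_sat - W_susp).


BD = 25.84 / (27.33 - 14.19) = 25.84 / 13.14 = 1.967 g/cm^3

1.967


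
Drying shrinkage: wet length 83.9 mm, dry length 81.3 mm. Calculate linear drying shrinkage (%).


DS = (83.9 - 81.3) / 83.9 * 100 = 3.1%

3.1


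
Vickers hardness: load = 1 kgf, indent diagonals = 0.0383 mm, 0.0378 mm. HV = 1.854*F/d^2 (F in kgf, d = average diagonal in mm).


d_avg = (0.0383+0.0378)/2 = 0.03805 mm
HV = 1.854*1/0.03805^2 = 1281

1281


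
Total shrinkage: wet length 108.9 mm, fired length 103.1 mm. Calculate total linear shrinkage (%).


TS = (108.9 - 103.1) / 108.9 * 100 = 5.33%

5.33


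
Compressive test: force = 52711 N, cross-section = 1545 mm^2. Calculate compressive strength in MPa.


CS = 52711 / 1545 = 34.1 MPa

34.1


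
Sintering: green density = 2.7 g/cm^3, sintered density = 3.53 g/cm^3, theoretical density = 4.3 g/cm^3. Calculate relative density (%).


Relative = 3.53 / 4.3 * 100 = 82.1%

82.1


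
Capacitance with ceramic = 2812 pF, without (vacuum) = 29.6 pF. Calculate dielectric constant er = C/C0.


er = 2812 / 29.6 = 95.0

95.0


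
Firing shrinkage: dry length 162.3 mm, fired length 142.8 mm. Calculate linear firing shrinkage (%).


FS = (162.3 - 142.8) / 162.3 * 100 = 12.01%

12.01


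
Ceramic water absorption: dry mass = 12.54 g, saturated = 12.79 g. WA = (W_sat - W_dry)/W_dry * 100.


WA = (12.79 - 12.54) / 12.54 * 100 = 1.99%

1.99


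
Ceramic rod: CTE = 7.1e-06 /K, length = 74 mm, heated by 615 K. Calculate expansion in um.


dL = 7.1e-06 * 74 * 615 * 1000 = 323.121 um

323.121


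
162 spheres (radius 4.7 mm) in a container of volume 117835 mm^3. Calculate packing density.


V_sphere = 4/3*pi*4.7^3 = 434.8928 mm^3
Total V = 162*434.8928 = 70452.6336 mm^3
PD = 70452.6336 / 117835 = 0.598

0.598


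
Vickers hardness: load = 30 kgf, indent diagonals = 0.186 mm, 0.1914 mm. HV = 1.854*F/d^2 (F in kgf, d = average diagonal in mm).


d_avg = (0.186+0.1914)/2 = 0.1887 mm
HV = 1.854*30/0.1887^2 = 1562

1562


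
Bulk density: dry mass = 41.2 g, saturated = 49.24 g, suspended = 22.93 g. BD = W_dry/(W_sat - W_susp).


BD = 41.2 / (49.24 - 22.93) = 41.2 / 26.31 = 1.566 g/cm^3

1.566


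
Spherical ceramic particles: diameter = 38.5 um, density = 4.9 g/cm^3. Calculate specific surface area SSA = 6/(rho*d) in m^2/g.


SSA = 6 / (4.9 * 38.5) = 0.032 m^2/g

0.032


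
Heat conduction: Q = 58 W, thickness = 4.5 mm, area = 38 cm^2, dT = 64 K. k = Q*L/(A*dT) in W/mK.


k = 58*4.5/1000/(38/10000*64) = 1.07 W/mK

1.07


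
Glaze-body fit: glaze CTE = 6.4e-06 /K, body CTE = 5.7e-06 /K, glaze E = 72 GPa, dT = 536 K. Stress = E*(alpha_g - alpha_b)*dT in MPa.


Stress = 72*1000*(6.4e-06 - 5.7e-06)*536 = 27.0 MPa

27.0


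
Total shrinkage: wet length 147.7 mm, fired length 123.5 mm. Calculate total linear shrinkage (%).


TS = (147.7 - 123.5) / 147.7 * 100 = 16.38%

16.38


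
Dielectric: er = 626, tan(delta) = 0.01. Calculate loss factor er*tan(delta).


Loss = 626 * 0.01 = 6.26

6.26


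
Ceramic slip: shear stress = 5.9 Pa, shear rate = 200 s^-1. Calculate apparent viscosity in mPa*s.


eta = tau/gamma * 1000 = 5.9/200 * 1000 = 29.5 mPa*s

29.5


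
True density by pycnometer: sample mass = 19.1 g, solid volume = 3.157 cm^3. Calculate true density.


TD = 19.1 / 3.157 = 6.05 g/cm^3

6.05


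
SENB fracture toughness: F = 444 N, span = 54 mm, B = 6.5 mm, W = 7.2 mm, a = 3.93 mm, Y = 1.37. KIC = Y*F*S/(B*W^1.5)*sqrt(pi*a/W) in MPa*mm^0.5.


KIC = 1.37*444*54/(6.5*7.2^1.5)*sqrt(pi*3.93/7.2) = 342.52

342.52


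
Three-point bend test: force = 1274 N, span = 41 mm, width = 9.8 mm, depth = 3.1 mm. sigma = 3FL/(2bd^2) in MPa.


sigma = 3*1274*41/(2*9.8*3.1^2) = 831.9 MPa

831.9


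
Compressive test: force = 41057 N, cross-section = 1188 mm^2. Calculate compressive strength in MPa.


CS = 41057 / 1188 = 34.6 MPa

34.6


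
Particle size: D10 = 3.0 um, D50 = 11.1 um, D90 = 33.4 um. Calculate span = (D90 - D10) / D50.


Span = (33.4 - 3.0) / 11.1 = 30.4 / 11.1 = 2.739

2.739


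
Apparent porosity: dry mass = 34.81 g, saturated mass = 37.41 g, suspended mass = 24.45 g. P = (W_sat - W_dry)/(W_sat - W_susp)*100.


P = (37.41 - 34.81) / (37.41 - 24.45) * 100 = 2.6 / 12.96 * 100 = 20.1%

20.1


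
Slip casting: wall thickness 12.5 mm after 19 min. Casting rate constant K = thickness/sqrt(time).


K = 12.5 / sqrt(19) = 12.5 / 4.3589 = 2.868 mm/min^0.5

2.868


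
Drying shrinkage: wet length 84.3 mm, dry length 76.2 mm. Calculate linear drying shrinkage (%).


DS = (84.3 - 76.2) / 84.3 * 100 = 9.61%

9.61


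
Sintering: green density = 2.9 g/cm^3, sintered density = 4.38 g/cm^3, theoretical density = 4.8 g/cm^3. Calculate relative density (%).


Relative = 4.38 / 4.8 * 100 = 91.3%

91.3


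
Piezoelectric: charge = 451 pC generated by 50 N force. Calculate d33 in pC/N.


d33 = 451 / 50 = 9.0 pC/N

9.0


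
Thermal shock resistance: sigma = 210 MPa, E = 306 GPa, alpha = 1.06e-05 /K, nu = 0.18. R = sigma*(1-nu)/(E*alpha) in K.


R = 210*(1-0.18)/(306*1000*1.06e-05) = 53 K

53


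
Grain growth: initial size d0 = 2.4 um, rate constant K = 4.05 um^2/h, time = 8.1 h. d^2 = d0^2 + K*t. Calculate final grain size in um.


d^2 = 2.4^2 + 4.05*8.1 = 38.565
d = sqrt(38.565) = 6.21 um

6.21


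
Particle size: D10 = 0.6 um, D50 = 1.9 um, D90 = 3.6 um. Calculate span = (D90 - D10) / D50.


Span = (3.6 - 0.6) / 1.9 = 3.0 / 1.9 = 1.579

1.579


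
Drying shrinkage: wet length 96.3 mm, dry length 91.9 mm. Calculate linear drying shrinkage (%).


DS = (96.3 - 91.9) / 96.3 * 100 = 4.57%

4.57


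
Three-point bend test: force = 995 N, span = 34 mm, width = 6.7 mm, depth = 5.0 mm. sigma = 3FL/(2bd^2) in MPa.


sigma = 3*995*34/(2*6.7*5.0^2) = 303.0 MPa

303.0


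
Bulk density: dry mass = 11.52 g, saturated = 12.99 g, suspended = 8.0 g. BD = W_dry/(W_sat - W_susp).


BD = 11.52 / (12.99 - 8.0) = 11.52 / 4.99 = 2.309 g/cm^3

2.309


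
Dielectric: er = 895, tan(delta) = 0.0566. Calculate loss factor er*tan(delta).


Loss = 895 * 0.0566 = 50.657

50.657


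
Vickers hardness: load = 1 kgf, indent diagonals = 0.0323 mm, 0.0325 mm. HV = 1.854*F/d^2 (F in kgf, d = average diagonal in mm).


d_avg = (0.0323+0.0325)/2 = 0.0324 mm
HV = 1.854*1/0.0324^2 = 1766

1766


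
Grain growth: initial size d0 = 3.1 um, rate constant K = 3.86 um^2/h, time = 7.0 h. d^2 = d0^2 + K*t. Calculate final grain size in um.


d^2 = 3.1^2 + 3.86*7.0 = 36.63
d = sqrt(36.63) = 6.05 um

6.05


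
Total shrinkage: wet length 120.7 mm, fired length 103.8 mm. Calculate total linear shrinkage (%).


TS = (120.7 - 103.8) / 120.7 * 100 = 14.0%

14.0


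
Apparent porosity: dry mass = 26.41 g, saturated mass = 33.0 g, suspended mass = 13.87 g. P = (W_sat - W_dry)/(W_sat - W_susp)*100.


P = (33.0 - 26.41) / (33.0 - 13.87) * 100 = 6.59 / 19.13 * 100 = 34.4%

34.4


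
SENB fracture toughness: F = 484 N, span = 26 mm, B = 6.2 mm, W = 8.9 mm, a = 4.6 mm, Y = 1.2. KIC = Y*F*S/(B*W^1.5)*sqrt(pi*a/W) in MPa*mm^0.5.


KIC = 1.2*484*26/(6.2*8.9^1.5)*sqrt(pi*4.6/8.9) = 116.89

116.89


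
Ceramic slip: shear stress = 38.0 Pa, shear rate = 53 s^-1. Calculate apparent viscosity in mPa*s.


eta = tau/gamma * 1000 = 38.0/53 * 1000 = 717.0 mPa*s

717.0


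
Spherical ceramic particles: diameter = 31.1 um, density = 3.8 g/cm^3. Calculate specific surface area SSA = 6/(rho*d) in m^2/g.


SSA = 6 / (3.8 * 31.1) = 0.051 m^2/g

0.051


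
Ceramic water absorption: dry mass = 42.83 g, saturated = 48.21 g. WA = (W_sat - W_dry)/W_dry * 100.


WA = (48.21 - 42.83) / 42.83 * 100 = 12.56%

12.56


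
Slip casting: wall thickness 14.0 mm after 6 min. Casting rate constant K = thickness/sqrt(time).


K = 14.0 / sqrt(6) = 14.0 / 2.4495 = 5.715 mm/min^0.5

5.715


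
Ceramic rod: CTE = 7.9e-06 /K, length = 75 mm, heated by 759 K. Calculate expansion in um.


dL = 7.9e-06 * 75 * 759 * 1000 = 449.708 um

449.708


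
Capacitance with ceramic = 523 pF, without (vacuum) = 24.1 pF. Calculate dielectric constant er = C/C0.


er = 523 / 24.1 = 21.7

21.7


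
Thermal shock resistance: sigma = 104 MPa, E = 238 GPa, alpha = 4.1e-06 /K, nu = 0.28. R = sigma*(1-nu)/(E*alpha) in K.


R = 104*(1-0.28)/(238*1000*4.1e-06) = 77 K

77


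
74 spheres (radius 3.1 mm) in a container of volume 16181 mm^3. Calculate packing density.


V_sphere = 4/3*pi*3.1^3 = 124.7882 mm^3
Total V = 74*124.7882 = 9234.3268 mm^3
PD = 9234.3268 / 16181 = 0.571

0.571


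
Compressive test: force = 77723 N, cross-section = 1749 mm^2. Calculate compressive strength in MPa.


CS = 77723 / 1749 = 44.4 MPa

44.4


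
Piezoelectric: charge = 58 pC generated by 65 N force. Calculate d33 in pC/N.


d33 = 58 / 65 = 0.9 pC/N

0.9


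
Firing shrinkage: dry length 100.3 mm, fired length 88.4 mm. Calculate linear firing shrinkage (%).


FS = (100.3 - 88.4) / 100.3 * 100 = 11.86%

11.86


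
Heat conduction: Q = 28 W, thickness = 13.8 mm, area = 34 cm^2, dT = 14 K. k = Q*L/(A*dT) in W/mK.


k = 28*13.8/1000/(34/10000*14) = 8.12 W/mK

8.12


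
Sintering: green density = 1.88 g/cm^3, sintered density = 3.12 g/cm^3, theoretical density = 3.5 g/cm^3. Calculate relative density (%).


Relative = 3.12 / 3.5 * 100 = 89.1%

89.1


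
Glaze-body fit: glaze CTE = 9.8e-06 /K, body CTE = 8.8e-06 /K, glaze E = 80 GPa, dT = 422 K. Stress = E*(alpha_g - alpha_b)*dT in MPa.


Stress = 80*1000*(9.8e-06 - 8.8e-06)*422 = 33.8 MPa

33.8


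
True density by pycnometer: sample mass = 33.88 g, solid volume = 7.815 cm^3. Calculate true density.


TD = 33.88 / 7.815 = 4.335 g/cm^3

4.335


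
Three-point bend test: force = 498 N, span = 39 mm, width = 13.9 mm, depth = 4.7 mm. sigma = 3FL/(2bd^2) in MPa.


sigma = 3*498*39/(2*13.9*4.7^2) = 94.9 MPa

94.9


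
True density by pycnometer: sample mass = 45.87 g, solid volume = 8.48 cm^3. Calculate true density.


TD = 45.87 / 8.48 = 5.409 g/cm^3

5.409


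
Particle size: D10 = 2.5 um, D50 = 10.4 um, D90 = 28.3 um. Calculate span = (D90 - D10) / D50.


Span = (28.3 - 2.5) / 10.4 = 25.8 / 10.4 = 2.481

2.481


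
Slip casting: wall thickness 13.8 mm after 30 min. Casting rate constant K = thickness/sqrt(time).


K = 13.8 / sqrt(30) = 13.8 / 5.4772 = 2.52 mm/min^0.5

2.52


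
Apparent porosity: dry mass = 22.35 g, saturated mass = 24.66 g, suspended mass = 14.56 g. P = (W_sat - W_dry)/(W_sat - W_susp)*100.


P = (24.66 - 22.35) / (24.66 - 14.56) * 100 = 2.31 / 10.1 * 100 = 22.9%

22.9


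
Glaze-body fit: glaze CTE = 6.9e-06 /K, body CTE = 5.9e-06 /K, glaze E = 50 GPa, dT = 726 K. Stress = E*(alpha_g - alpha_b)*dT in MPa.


Stress = 50*1000*(6.9e-06 - 5.9e-06)*726 = 36.3 MPa

36.3


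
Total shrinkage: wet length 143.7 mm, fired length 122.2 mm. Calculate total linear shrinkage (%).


TS = (143.7 - 122.2) / 143.7 * 100 = 14.96%

14.96


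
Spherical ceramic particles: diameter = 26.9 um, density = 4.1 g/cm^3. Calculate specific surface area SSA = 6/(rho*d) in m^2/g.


SSA = 6 / (4.1 * 26.9) = 0.054 m^2/g

0.054


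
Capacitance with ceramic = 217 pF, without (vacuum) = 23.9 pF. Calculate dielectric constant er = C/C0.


er = 217 / 23.9 = 9.08

9.08


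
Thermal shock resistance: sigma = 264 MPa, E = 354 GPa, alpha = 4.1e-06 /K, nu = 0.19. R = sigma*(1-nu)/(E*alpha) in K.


R = 264*(1-0.19)/(354*1000*4.1e-06) = 147 K

147


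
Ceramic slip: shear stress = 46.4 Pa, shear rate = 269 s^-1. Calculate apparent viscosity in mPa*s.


eta = tau/gamma * 1000 = 46.4/269 * 1000 = 172.5 mPa*s

172.5


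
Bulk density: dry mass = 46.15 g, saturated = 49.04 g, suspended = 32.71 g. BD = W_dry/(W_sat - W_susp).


BD = 46.15 / (49.04 - 32.71) = 46.15 / 16.33 = 2.826 g/cm^3

2.826


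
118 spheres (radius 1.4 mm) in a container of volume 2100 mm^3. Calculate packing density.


V_sphere = 4/3*pi*1.4^3 = 11.494 mm^3
Total V = 118*11.494 = 1356.292 mm^3
PD = 1356.292 / 2100 = 0.646

0.646


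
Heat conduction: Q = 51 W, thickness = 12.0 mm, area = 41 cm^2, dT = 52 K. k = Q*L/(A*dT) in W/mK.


k = 51*12.0/1000/(41/10000*52) = 2.87 W/mK

2.87


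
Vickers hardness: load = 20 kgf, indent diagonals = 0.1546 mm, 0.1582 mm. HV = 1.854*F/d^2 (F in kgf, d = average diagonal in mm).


d_avg = (0.1546+0.1582)/2 = 0.1564 mm
HV = 1.854*20/0.1564^2 = 1516

1516


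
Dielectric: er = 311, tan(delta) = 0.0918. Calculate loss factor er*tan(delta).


Loss = 311 * 0.0918 = 28.55

28.55


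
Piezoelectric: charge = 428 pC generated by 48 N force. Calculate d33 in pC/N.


d33 = 428 / 48 = 8.9 pC/N

8.9


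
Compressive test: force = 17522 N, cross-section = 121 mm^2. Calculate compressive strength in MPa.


CS = 17522 / 121 = 144.8 MPa

144.8


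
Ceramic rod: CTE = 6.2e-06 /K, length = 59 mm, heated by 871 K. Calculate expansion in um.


dL = 6.2e-06 * 59 * 871 * 1000 = 318.612 um

318.612


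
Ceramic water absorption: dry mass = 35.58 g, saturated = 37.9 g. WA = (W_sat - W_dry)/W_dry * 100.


WA = (37.9 - 35.58) / 35.58 * 100 = 6.52%

6.52


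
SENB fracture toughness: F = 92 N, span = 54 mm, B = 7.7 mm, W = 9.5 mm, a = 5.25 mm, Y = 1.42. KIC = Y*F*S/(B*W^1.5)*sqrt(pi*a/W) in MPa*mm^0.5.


KIC = 1.42*92*54/(7.7*9.5^1.5)*sqrt(pi*5.25/9.5) = 41.23

41.23


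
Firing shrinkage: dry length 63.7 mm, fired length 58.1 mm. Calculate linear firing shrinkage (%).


FS = (63.7 - 58.1) / 63.7 * 100 = 8.79%

8.79
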